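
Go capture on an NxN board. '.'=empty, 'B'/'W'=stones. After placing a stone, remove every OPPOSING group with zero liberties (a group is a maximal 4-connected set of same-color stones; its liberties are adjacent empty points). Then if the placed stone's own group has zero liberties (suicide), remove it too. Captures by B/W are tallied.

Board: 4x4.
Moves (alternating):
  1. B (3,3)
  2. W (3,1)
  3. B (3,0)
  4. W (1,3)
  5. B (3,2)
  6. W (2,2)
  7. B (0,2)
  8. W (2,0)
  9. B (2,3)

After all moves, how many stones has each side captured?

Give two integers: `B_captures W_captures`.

Move 1: B@(3,3) -> caps B=0 W=0
Move 2: W@(3,1) -> caps B=0 W=0
Move 3: B@(3,0) -> caps B=0 W=0
Move 4: W@(1,3) -> caps B=0 W=0
Move 5: B@(3,2) -> caps B=0 W=0
Move 6: W@(2,2) -> caps B=0 W=0
Move 7: B@(0,2) -> caps B=0 W=0
Move 8: W@(2,0) -> caps B=0 W=1
Move 9: B@(2,3) -> caps B=0 W=1

Answer: 0 1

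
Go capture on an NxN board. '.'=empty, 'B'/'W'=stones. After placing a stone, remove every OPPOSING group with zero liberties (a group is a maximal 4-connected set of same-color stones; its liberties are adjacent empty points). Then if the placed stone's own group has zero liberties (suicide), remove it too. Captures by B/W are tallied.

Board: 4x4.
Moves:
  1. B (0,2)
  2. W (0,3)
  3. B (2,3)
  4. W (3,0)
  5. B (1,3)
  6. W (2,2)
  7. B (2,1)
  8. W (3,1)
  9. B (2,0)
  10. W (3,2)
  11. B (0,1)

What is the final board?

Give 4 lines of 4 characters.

Answer: .BB.
...B
BBWB
WWW.

Derivation:
Move 1: B@(0,2) -> caps B=0 W=0
Move 2: W@(0,3) -> caps B=0 W=0
Move 3: B@(2,3) -> caps B=0 W=0
Move 4: W@(3,0) -> caps B=0 W=0
Move 5: B@(1,3) -> caps B=1 W=0
Move 6: W@(2,2) -> caps B=1 W=0
Move 7: B@(2,1) -> caps B=1 W=0
Move 8: W@(3,1) -> caps B=1 W=0
Move 9: B@(2,0) -> caps B=1 W=0
Move 10: W@(3,2) -> caps B=1 W=0
Move 11: B@(0,1) -> caps B=1 W=0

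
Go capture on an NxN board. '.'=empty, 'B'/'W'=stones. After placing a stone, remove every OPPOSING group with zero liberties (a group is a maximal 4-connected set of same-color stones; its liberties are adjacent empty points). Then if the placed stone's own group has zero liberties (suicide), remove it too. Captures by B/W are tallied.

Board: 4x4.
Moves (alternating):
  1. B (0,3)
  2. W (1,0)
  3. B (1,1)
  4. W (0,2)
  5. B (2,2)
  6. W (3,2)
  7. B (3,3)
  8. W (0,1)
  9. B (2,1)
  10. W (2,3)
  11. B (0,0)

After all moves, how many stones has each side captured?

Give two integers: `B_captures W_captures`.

Answer: 0 1

Derivation:
Move 1: B@(0,3) -> caps B=0 W=0
Move 2: W@(1,0) -> caps B=0 W=0
Move 3: B@(1,1) -> caps B=0 W=0
Move 4: W@(0,2) -> caps B=0 W=0
Move 5: B@(2,2) -> caps B=0 W=0
Move 6: W@(3,2) -> caps B=0 W=0
Move 7: B@(3,3) -> caps B=0 W=0
Move 8: W@(0,1) -> caps B=0 W=0
Move 9: B@(2,1) -> caps B=0 W=0
Move 10: W@(2,3) -> caps B=0 W=1
Move 11: B@(0,0) -> caps B=0 W=1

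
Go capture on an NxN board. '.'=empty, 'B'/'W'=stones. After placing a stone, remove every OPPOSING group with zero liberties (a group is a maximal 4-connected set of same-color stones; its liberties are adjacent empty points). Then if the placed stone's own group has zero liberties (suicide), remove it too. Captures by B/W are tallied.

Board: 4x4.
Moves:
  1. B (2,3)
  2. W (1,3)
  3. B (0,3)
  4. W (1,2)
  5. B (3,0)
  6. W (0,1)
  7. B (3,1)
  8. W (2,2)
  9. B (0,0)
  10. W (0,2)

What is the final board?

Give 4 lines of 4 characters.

Answer: BWW.
..WW
..WB
BB..

Derivation:
Move 1: B@(2,3) -> caps B=0 W=0
Move 2: W@(1,3) -> caps B=0 W=0
Move 3: B@(0,3) -> caps B=0 W=0
Move 4: W@(1,2) -> caps B=0 W=0
Move 5: B@(3,0) -> caps B=0 W=0
Move 6: W@(0,1) -> caps B=0 W=0
Move 7: B@(3,1) -> caps B=0 W=0
Move 8: W@(2,2) -> caps B=0 W=0
Move 9: B@(0,0) -> caps B=0 W=0
Move 10: W@(0,2) -> caps B=0 W=1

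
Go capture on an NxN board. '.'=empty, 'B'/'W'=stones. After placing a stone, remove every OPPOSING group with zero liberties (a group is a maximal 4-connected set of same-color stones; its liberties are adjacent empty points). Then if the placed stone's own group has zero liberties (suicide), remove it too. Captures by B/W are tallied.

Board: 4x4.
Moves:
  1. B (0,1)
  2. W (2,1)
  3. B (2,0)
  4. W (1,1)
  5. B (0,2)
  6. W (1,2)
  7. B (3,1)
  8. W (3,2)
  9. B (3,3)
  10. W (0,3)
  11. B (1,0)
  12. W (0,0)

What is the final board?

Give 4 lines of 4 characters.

Answer: W..W
BWW.
BW..
.BWB

Derivation:
Move 1: B@(0,1) -> caps B=0 W=0
Move 2: W@(2,1) -> caps B=0 W=0
Move 3: B@(2,0) -> caps B=0 W=0
Move 4: W@(1,1) -> caps B=0 W=0
Move 5: B@(0,2) -> caps B=0 W=0
Move 6: W@(1,2) -> caps B=0 W=0
Move 7: B@(3,1) -> caps B=0 W=0
Move 8: W@(3,2) -> caps B=0 W=0
Move 9: B@(3,3) -> caps B=0 W=0
Move 10: W@(0,3) -> caps B=0 W=0
Move 11: B@(1,0) -> caps B=0 W=0
Move 12: W@(0,0) -> caps B=0 W=2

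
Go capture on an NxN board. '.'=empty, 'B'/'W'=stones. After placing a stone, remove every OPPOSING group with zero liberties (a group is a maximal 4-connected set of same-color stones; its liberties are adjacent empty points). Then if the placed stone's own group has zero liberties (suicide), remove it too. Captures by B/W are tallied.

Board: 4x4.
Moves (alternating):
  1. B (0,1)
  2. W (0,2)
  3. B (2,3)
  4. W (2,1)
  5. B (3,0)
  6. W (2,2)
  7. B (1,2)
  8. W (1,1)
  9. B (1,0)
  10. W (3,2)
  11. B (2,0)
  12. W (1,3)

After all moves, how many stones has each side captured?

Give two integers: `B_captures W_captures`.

Answer: 0 1

Derivation:
Move 1: B@(0,1) -> caps B=0 W=0
Move 2: W@(0,2) -> caps B=0 W=0
Move 3: B@(2,3) -> caps B=0 W=0
Move 4: W@(2,1) -> caps B=0 W=0
Move 5: B@(3,0) -> caps B=0 W=0
Move 6: W@(2,2) -> caps B=0 W=0
Move 7: B@(1,2) -> caps B=0 W=0
Move 8: W@(1,1) -> caps B=0 W=0
Move 9: B@(1,0) -> caps B=0 W=0
Move 10: W@(3,2) -> caps B=0 W=0
Move 11: B@(2,0) -> caps B=0 W=0
Move 12: W@(1,3) -> caps B=0 W=1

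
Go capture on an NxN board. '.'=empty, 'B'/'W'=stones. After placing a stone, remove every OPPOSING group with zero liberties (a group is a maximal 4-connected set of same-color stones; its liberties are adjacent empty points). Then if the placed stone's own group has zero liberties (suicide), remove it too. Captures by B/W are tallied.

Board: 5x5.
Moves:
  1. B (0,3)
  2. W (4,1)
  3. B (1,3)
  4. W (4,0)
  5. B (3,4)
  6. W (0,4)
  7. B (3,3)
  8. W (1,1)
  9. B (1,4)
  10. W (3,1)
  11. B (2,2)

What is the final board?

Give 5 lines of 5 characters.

Answer: ...B.
.W.BB
..B..
.W.BB
WW...

Derivation:
Move 1: B@(0,3) -> caps B=0 W=0
Move 2: W@(4,1) -> caps B=0 W=0
Move 3: B@(1,3) -> caps B=0 W=0
Move 4: W@(4,0) -> caps B=0 W=0
Move 5: B@(3,4) -> caps B=0 W=0
Move 6: W@(0,4) -> caps B=0 W=0
Move 7: B@(3,3) -> caps B=0 W=0
Move 8: W@(1,1) -> caps B=0 W=0
Move 9: B@(1,4) -> caps B=1 W=0
Move 10: W@(3,1) -> caps B=1 W=0
Move 11: B@(2,2) -> caps B=1 W=0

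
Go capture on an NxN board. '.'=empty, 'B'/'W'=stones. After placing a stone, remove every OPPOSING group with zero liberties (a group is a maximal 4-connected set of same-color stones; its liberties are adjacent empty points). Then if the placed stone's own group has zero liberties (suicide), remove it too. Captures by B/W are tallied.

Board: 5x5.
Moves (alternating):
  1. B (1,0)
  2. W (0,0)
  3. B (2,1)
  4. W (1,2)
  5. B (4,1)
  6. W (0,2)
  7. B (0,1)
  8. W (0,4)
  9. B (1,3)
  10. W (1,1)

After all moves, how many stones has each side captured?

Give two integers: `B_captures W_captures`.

Move 1: B@(1,0) -> caps B=0 W=0
Move 2: W@(0,0) -> caps B=0 W=0
Move 3: B@(2,1) -> caps B=0 W=0
Move 4: W@(1,2) -> caps B=0 W=0
Move 5: B@(4,1) -> caps B=0 W=0
Move 6: W@(0,2) -> caps B=0 W=0
Move 7: B@(0,1) -> caps B=1 W=0
Move 8: W@(0,4) -> caps B=1 W=0
Move 9: B@(1,3) -> caps B=1 W=0
Move 10: W@(1,1) -> caps B=1 W=0

Answer: 1 0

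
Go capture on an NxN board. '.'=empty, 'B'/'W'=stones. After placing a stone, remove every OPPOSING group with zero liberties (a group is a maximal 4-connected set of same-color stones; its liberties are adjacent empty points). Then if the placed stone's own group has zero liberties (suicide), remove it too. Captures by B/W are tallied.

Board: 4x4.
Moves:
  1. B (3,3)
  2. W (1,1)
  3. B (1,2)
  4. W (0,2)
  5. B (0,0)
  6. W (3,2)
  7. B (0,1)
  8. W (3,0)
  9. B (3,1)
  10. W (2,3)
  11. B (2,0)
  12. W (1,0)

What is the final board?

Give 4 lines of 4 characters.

Move 1: B@(3,3) -> caps B=0 W=0
Move 2: W@(1,1) -> caps B=0 W=0
Move 3: B@(1,2) -> caps B=0 W=0
Move 4: W@(0,2) -> caps B=0 W=0
Move 5: B@(0,0) -> caps B=0 W=0
Move 6: W@(3,2) -> caps B=0 W=0
Move 7: B@(0,1) -> caps B=0 W=0
Move 8: W@(3,0) -> caps B=0 W=0
Move 9: B@(3,1) -> caps B=0 W=0
Move 10: W@(2,3) -> caps B=0 W=1
Move 11: B@(2,0) -> caps B=1 W=1
Move 12: W@(1,0) -> caps B=1 W=3

Answer: ..W.
WWB.
B..W
.BW.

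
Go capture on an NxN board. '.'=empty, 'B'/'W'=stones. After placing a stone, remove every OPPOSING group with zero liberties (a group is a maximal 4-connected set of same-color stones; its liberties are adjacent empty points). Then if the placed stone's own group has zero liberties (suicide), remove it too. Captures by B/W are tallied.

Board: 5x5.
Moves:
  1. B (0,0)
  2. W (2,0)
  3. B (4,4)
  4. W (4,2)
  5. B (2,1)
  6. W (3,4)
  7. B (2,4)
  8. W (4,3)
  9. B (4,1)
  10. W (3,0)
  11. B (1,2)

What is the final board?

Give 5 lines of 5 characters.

Move 1: B@(0,0) -> caps B=0 W=0
Move 2: W@(2,0) -> caps B=0 W=0
Move 3: B@(4,4) -> caps B=0 W=0
Move 4: W@(4,2) -> caps B=0 W=0
Move 5: B@(2,1) -> caps B=0 W=0
Move 6: W@(3,4) -> caps B=0 W=0
Move 7: B@(2,4) -> caps B=0 W=0
Move 8: W@(4,3) -> caps B=0 W=1
Move 9: B@(4,1) -> caps B=0 W=1
Move 10: W@(3,0) -> caps B=0 W=1
Move 11: B@(1,2) -> caps B=0 W=1

Answer: B....
..B..
WB..B
W...W
.BWW.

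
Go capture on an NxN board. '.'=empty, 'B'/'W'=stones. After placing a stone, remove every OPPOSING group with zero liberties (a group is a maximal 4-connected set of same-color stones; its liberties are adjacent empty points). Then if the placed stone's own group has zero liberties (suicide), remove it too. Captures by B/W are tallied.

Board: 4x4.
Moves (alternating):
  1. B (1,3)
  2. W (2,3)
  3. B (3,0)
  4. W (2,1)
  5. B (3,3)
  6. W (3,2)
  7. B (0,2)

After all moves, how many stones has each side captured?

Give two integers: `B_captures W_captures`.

Answer: 0 1

Derivation:
Move 1: B@(1,3) -> caps B=0 W=0
Move 2: W@(2,3) -> caps B=0 W=0
Move 3: B@(3,0) -> caps B=0 W=0
Move 4: W@(2,1) -> caps B=0 W=0
Move 5: B@(3,3) -> caps B=0 W=0
Move 6: W@(3,2) -> caps B=0 W=1
Move 7: B@(0,2) -> caps B=0 W=1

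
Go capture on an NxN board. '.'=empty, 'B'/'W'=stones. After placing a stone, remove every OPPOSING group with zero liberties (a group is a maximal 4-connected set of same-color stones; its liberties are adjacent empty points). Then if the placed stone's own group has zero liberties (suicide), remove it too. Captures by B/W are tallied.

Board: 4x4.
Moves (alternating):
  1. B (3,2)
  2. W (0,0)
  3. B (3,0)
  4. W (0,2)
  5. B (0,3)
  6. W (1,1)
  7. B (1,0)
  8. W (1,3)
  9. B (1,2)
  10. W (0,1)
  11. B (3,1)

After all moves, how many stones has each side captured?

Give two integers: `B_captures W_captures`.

Move 1: B@(3,2) -> caps B=0 W=0
Move 2: W@(0,0) -> caps B=0 W=0
Move 3: B@(3,0) -> caps B=0 W=0
Move 4: W@(0,2) -> caps B=0 W=0
Move 5: B@(0,3) -> caps B=0 W=0
Move 6: W@(1,1) -> caps B=0 W=0
Move 7: B@(1,0) -> caps B=0 W=0
Move 8: W@(1,3) -> caps B=0 W=1
Move 9: B@(1,2) -> caps B=0 W=1
Move 10: W@(0,1) -> caps B=0 W=1
Move 11: B@(3,1) -> caps B=0 W=1

Answer: 0 1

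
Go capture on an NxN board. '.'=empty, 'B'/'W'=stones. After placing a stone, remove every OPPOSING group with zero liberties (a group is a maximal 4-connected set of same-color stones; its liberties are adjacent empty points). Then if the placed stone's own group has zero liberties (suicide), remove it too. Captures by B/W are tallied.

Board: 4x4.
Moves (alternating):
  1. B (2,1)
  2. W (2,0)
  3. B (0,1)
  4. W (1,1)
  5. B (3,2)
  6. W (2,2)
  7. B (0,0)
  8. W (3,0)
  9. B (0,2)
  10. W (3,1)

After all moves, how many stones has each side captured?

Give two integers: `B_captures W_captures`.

Answer: 0 1

Derivation:
Move 1: B@(2,1) -> caps B=0 W=0
Move 2: W@(2,0) -> caps B=0 W=0
Move 3: B@(0,1) -> caps B=0 W=0
Move 4: W@(1,1) -> caps B=0 W=0
Move 5: B@(3,2) -> caps B=0 W=0
Move 6: W@(2,2) -> caps B=0 W=0
Move 7: B@(0,0) -> caps B=0 W=0
Move 8: W@(3,0) -> caps B=0 W=0
Move 9: B@(0,2) -> caps B=0 W=0
Move 10: W@(3,1) -> caps B=0 W=1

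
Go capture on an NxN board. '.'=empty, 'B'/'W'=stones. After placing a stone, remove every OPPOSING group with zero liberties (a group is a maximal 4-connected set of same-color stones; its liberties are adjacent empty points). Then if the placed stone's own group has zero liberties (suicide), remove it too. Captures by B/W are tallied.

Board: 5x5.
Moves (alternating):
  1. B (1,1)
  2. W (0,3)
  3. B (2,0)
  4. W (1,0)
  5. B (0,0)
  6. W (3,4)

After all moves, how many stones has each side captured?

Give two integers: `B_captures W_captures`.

Move 1: B@(1,1) -> caps B=0 W=0
Move 2: W@(0,3) -> caps B=0 W=0
Move 3: B@(2,0) -> caps B=0 W=0
Move 4: W@(1,0) -> caps B=0 W=0
Move 5: B@(0,0) -> caps B=1 W=0
Move 6: W@(3,4) -> caps B=1 W=0

Answer: 1 0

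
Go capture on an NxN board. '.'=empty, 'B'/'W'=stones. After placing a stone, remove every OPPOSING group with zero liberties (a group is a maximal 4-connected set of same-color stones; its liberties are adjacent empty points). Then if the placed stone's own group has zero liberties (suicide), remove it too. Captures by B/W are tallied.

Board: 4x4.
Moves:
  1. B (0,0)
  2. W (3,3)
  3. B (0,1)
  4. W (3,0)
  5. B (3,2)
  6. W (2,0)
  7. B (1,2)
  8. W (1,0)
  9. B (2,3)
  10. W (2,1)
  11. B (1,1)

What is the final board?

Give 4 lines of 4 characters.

Answer: BB..
WBB.
WW.B
W.B.

Derivation:
Move 1: B@(0,0) -> caps B=0 W=0
Move 2: W@(3,3) -> caps B=0 W=0
Move 3: B@(0,1) -> caps B=0 W=0
Move 4: W@(3,0) -> caps B=0 W=0
Move 5: B@(3,2) -> caps B=0 W=0
Move 6: W@(2,0) -> caps B=0 W=0
Move 7: B@(1,2) -> caps B=0 W=0
Move 8: W@(1,0) -> caps B=0 W=0
Move 9: B@(2,3) -> caps B=1 W=0
Move 10: W@(2,1) -> caps B=1 W=0
Move 11: B@(1,1) -> caps B=1 W=0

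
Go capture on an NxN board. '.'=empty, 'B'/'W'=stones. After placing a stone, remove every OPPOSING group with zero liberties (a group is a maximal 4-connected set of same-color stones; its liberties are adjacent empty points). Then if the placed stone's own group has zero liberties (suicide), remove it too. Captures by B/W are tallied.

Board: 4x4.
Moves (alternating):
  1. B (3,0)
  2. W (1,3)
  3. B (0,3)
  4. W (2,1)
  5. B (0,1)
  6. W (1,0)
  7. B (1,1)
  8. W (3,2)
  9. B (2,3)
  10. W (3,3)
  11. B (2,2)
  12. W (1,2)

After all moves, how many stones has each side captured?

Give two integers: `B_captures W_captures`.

Answer: 0 2

Derivation:
Move 1: B@(3,0) -> caps B=0 W=0
Move 2: W@(1,3) -> caps B=0 W=0
Move 3: B@(0,3) -> caps B=0 W=0
Move 4: W@(2,1) -> caps B=0 W=0
Move 5: B@(0,1) -> caps B=0 W=0
Move 6: W@(1,0) -> caps B=0 W=0
Move 7: B@(1,1) -> caps B=0 W=0
Move 8: W@(3,2) -> caps B=0 W=0
Move 9: B@(2,3) -> caps B=0 W=0
Move 10: W@(3,3) -> caps B=0 W=0
Move 11: B@(2,2) -> caps B=0 W=0
Move 12: W@(1,2) -> caps B=0 W=2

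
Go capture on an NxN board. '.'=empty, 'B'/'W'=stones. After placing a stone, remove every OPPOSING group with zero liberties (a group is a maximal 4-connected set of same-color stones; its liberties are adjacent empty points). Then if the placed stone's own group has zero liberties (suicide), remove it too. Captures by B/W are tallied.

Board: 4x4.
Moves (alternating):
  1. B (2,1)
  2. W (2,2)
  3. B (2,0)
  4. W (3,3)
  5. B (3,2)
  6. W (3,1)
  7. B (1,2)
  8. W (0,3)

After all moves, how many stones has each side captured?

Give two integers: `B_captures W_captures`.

Move 1: B@(2,1) -> caps B=0 W=0
Move 2: W@(2,2) -> caps B=0 W=0
Move 3: B@(2,0) -> caps B=0 W=0
Move 4: W@(3,3) -> caps B=0 W=0
Move 5: B@(3,2) -> caps B=0 W=0
Move 6: W@(3,1) -> caps B=0 W=1
Move 7: B@(1,2) -> caps B=0 W=1
Move 8: W@(0,3) -> caps B=0 W=1

Answer: 0 1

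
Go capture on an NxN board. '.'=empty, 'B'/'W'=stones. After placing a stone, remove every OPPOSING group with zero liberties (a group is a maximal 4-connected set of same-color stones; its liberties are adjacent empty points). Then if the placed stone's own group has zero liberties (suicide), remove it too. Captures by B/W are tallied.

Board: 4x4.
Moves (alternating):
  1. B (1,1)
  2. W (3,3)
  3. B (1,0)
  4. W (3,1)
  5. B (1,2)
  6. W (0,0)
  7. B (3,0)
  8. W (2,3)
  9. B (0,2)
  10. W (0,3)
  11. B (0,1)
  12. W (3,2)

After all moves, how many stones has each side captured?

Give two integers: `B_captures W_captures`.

Move 1: B@(1,1) -> caps B=0 W=0
Move 2: W@(3,3) -> caps B=0 W=0
Move 3: B@(1,0) -> caps B=0 W=0
Move 4: W@(3,1) -> caps B=0 W=0
Move 5: B@(1,2) -> caps B=0 W=0
Move 6: W@(0,0) -> caps B=0 W=0
Move 7: B@(3,0) -> caps B=0 W=0
Move 8: W@(2,3) -> caps B=0 W=0
Move 9: B@(0,2) -> caps B=0 W=0
Move 10: W@(0,3) -> caps B=0 W=0
Move 11: B@(0,1) -> caps B=1 W=0
Move 12: W@(3,2) -> caps B=1 W=0

Answer: 1 0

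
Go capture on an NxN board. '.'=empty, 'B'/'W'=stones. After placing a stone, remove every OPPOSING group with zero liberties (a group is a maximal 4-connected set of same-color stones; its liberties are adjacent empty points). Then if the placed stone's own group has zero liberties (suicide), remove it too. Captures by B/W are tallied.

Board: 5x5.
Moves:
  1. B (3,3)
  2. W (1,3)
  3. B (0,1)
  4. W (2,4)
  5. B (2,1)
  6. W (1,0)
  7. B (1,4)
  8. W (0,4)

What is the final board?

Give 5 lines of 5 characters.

Answer: .B..W
W..W.
.B..W
...B.
.....

Derivation:
Move 1: B@(3,3) -> caps B=0 W=0
Move 2: W@(1,3) -> caps B=0 W=0
Move 3: B@(0,1) -> caps B=0 W=0
Move 4: W@(2,4) -> caps B=0 W=0
Move 5: B@(2,1) -> caps B=0 W=0
Move 6: W@(1,0) -> caps B=0 W=0
Move 7: B@(1,4) -> caps B=0 W=0
Move 8: W@(0,4) -> caps B=0 W=1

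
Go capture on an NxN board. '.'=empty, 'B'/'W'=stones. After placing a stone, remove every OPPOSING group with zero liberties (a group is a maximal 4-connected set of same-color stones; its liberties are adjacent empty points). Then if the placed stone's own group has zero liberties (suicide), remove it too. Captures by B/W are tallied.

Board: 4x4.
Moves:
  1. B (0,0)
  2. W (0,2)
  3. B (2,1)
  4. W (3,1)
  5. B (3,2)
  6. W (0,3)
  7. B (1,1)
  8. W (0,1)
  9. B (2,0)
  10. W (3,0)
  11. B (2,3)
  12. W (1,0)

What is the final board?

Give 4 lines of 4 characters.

Answer: .WWW
WB..
BB.B
..B.

Derivation:
Move 1: B@(0,0) -> caps B=0 W=0
Move 2: W@(0,2) -> caps B=0 W=0
Move 3: B@(2,1) -> caps B=0 W=0
Move 4: W@(3,1) -> caps B=0 W=0
Move 5: B@(3,2) -> caps B=0 W=0
Move 6: W@(0,3) -> caps B=0 W=0
Move 7: B@(1,1) -> caps B=0 W=0
Move 8: W@(0,1) -> caps B=0 W=0
Move 9: B@(2,0) -> caps B=0 W=0
Move 10: W@(3,0) -> caps B=0 W=0
Move 11: B@(2,3) -> caps B=0 W=0
Move 12: W@(1,0) -> caps B=0 W=1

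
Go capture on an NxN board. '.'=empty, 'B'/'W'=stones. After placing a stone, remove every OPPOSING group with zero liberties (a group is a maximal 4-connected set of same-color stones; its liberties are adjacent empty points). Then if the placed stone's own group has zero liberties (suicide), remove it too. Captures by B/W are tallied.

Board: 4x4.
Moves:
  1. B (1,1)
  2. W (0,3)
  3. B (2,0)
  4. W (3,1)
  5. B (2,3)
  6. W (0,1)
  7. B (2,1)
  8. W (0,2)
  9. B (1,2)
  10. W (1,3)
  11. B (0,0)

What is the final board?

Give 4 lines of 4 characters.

Move 1: B@(1,1) -> caps B=0 W=0
Move 2: W@(0,3) -> caps B=0 W=0
Move 3: B@(2,0) -> caps B=0 W=0
Move 4: W@(3,1) -> caps B=0 W=0
Move 5: B@(2,3) -> caps B=0 W=0
Move 6: W@(0,1) -> caps B=0 W=0
Move 7: B@(2,1) -> caps B=0 W=0
Move 8: W@(0,2) -> caps B=0 W=0
Move 9: B@(1,2) -> caps B=0 W=0
Move 10: W@(1,3) -> caps B=0 W=0
Move 11: B@(0,0) -> caps B=4 W=0

Answer: B...
.BB.
BB.B
.W..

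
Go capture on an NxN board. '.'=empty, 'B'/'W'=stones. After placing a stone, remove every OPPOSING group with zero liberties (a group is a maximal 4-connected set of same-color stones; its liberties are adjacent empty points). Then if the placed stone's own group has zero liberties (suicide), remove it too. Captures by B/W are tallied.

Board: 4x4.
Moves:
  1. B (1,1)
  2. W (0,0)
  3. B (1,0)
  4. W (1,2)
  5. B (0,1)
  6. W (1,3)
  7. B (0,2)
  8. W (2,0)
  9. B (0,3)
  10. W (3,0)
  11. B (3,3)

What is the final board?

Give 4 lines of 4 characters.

Answer: .BBB
BBWW
W...
W..B

Derivation:
Move 1: B@(1,1) -> caps B=0 W=0
Move 2: W@(0,0) -> caps B=0 W=0
Move 3: B@(1,0) -> caps B=0 W=0
Move 4: W@(1,2) -> caps B=0 W=0
Move 5: B@(0,1) -> caps B=1 W=0
Move 6: W@(1,3) -> caps B=1 W=0
Move 7: B@(0,2) -> caps B=1 W=0
Move 8: W@(2,0) -> caps B=1 W=0
Move 9: B@(0,3) -> caps B=1 W=0
Move 10: W@(3,0) -> caps B=1 W=0
Move 11: B@(3,3) -> caps B=1 W=0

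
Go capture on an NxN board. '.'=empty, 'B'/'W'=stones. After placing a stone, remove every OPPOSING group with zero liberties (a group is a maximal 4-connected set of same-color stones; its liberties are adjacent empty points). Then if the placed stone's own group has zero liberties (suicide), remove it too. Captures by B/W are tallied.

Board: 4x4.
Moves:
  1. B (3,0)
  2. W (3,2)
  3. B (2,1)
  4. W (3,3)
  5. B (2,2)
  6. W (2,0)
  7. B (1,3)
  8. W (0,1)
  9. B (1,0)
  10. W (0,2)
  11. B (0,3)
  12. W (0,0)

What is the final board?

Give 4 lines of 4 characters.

Answer: WWWB
B..B
.BB.
B.WW

Derivation:
Move 1: B@(3,0) -> caps B=0 W=0
Move 2: W@(3,2) -> caps B=0 W=0
Move 3: B@(2,1) -> caps B=0 W=0
Move 4: W@(3,3) -> caps B=0 W=0
Move 5: B@(2,2) -> caps B=0 W=0
Move 6: W@(2,0) -> caps B=0 W=0
Move 7: B@(1,3) -> caps B=0 W=0
Move 8: W@(0,1) -> caps B=0 W=0
Move 9: B@(1,0) -> caps B=1 W=0
Move 10: W@(0,2) -> caps B=1 W=0
Move 11: B@(0,3) -> caps B=1 W=0
Move 12: W@(0,0) -> caps B=1 W=0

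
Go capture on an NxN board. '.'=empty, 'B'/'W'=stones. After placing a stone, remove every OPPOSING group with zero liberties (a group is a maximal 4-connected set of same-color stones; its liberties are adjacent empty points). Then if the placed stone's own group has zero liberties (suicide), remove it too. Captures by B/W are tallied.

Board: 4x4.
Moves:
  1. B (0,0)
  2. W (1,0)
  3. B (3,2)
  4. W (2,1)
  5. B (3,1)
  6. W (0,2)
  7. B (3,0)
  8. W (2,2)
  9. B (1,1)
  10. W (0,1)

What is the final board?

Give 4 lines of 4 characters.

Move 1: B@(0,0) -> caps B=0 W=0
Move 2: W@(1,0) -> caps B=0 W=0
Move 3: B@(3,2) -> caps B=0 W=0
Move 4: W@(2,1) -> caps B=0 W=0
Move 5: B@(3,1) -> caps B=0 W=0
Move 6: W@(0,2) -> caps B=0 W=0
Move 7: B@(3,0) -> caps B=0 W=0
Move 8: W@(2,2) -> caps B=0 W=0
Move 9: B@(1,1) -> caps B=0 W=0
Move 10: W@(0,1) -> caps B=0 W=1

Answer: .WW.
WB..
.WW.
BBB.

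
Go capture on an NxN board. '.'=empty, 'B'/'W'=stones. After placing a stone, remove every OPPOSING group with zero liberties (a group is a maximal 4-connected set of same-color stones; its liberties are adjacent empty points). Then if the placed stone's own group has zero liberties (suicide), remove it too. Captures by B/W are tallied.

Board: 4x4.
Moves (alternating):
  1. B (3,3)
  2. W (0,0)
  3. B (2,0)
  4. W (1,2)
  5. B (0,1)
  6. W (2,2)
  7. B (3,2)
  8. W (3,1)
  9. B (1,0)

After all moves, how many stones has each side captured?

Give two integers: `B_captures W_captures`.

Move 1: B@(3,3) -> caps B=0 W=0
Move 2: W@(0,0) -> caps B=0 W=0
Move 3: B@(2,0) -> caps B=0 W=0
Move 4: W@(1,2) -> caps B=0 W=0
Move 5: B@(0,1) -> caps B=0 W=0
Move 6: W@(2,2) -> caps B=0 W=0
Move 7: B@(3,2) -> caps B=0 W=0
Move 8: W@(3,1) -> caps B=0 W=0
Move 9: B@(1,0) -> caps B=1 W=0

Answer: 1 0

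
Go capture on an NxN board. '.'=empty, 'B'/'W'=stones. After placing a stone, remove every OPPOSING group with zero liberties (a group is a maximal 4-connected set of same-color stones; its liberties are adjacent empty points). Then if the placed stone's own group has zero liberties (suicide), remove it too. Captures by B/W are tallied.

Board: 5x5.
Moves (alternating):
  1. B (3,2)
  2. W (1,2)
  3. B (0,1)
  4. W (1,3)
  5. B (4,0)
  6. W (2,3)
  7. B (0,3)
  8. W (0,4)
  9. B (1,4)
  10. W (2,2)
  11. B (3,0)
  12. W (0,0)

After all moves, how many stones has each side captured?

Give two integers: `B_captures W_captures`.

Answer: 1 0

Derivation:
Move 1: B@(3,2) -> caps B=0 W=0
Move 2: W@(1,2) -> caps B=0 W=0
Move 3: B@(0,1) -> caps B=0 W=0
Move 4: W@(1,3) -> caps B=0 W=0
Move 5: B@(4,0) -> caps B=0 W=0
Move 6: W@(2,3) -> caps B=0 W=0
Move 7: B@(0,3) -> caps B=0 W=0
Move 8: W@(0,4) -> caps B=0 W=0
Move 9: B@(1,4) -> caps B=1 W=0
Move 10: W@(2,2) -> caps B=1 W=0
Move 11: B@(3,0) -> caps B=1 W=0
Move 12: W@(0,0) -> caps B=1 W=0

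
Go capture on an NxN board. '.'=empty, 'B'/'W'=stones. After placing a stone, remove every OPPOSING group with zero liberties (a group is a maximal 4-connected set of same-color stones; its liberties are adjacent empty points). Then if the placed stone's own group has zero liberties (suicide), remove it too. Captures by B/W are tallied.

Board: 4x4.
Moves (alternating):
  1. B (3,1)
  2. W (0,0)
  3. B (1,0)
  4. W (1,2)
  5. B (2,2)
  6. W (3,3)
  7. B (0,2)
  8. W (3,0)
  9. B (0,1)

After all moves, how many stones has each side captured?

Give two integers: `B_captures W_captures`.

Move 1: B@(3,1) -> caps B=0 W=0
Move 2: W@(0,0) -> caps B=0 W=0
Move 3: B@(1,0) -> caps B=0 W=0
Move 4: W@(1,2) -> caps B=0 W=0
Move 5: B@(2,2) -> caps B=0 W=0
Move 6: W@(3,3) -> caps B=0 W=0
Move 7: B@(0,2) -> caps B=0 W=0
Move 8: W@(3,0) -> caps B=0 W=0
Move 9: B@(0,1) -> caps B=1 W=0

Answer: 1 0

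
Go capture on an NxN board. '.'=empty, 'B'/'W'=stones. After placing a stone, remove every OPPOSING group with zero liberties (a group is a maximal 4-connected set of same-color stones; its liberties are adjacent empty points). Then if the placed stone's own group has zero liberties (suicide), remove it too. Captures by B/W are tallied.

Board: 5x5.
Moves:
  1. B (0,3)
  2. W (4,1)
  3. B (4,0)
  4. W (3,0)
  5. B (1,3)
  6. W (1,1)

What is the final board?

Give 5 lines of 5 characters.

Move 1: B@(0,3) -> caps B=0 W=0
Move 2: W@(4,1) -> caps B=0 W=0
Move 3: B@(4,0) -> caps B=0 W=0
Move 4: W@(3,0) -> caps B=0 W=1
Move 5: B@(1,3) -> caps B=0 W=1
Move 6: W@(1,1) -> caps B=0 W=1

Answer: ...B.
.W.B.
.....
W....
.W...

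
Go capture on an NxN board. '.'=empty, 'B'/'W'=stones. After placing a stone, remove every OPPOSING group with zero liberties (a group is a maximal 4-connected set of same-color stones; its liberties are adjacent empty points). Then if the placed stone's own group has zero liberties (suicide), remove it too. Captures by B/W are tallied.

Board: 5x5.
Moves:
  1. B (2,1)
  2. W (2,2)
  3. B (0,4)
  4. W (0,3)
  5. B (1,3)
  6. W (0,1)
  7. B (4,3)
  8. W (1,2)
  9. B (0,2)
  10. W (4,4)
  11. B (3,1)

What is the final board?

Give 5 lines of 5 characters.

Answer: .WB.B
..WB.
.BW..
.B...
...BW

Derivation:
Move 1: B@(2,1) -> caps B=0 W=0
Move 2: W@(2,2) -> caps B=0 W=0
Move 3: B@(0,4) -> caps B=0 W=0
Move 4: W@(0,3) -> caps B=0 W=0
Move 5: B@(1,3) -> caps B=0 W=0
Move 6: W@(0,1) -> caps B=0 W=0
Move 7: B@(4,3) -> caps B=0 W=0
Move 8: W@(1,2) -> caps B=0 W=0
Move 9: B@(0,2) -> caps B=1 W=0
Move 10: W@(4,4) -> caps B=1 W=0
Move 11: B@(3,1) -> caps B=1 W=0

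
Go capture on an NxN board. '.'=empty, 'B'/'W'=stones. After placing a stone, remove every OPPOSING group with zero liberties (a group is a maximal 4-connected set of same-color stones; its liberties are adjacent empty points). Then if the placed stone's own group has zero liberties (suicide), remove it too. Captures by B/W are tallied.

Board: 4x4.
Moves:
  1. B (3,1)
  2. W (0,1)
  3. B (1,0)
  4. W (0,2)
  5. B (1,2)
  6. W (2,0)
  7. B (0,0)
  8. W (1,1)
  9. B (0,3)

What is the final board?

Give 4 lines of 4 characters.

Move 1: B@(3,1) -> caps B=0 W=0
Move 2: W@(0,1) -> caps B=0 W=0
Move 3: B@(1,0) -> caps B=0 W=0
Move 4: W@(0,2) -> caps B=0 W=0
Move 5: B@(1,2) -> caps B=0 W=0
Move 6: W@(2,0) -> caps B=0 W=0
Move 7: B@(0,0) -> caps B=0 W=0
Move 8: W@(1,1) -> caps B=0 W=2
Move 9: B@(0,3) -> caps B=0 W=2

Answer: .WWB
.WB.
W...
.B..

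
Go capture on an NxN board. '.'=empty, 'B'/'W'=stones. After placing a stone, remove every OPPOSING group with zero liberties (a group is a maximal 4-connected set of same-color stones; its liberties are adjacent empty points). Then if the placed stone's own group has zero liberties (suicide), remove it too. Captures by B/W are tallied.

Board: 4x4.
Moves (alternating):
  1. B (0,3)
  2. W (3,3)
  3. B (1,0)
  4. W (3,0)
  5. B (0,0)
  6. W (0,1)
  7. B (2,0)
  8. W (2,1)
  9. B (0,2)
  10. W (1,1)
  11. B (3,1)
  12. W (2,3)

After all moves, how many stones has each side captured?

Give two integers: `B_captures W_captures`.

Answer: 0 3

Derivation:
Move 1: B@(0,3) -> caps B=0 W=0
Move 2: W@(3,3) -> caps B=0 W=0
Move 3: B@(1,0) -> caps B=0 W=0
Move 4: W@(3,0) -> caps B=0 W=0
Move 5: B@(0,0) -> caps B=0 W=0
Move 6: W@(0,1) -> caps B=0 W=0
Move 7: B@(2,0) -> caps B=0 W=0
Move 8: W@(2,1) -> caps B=0 W=0
Move 9: B@(0,2) -> caps B=0 W=0
Move 10: W@(1,1) -> caps B=0 W=3
Move 11: B@(3,1) -> caps B=0 W=3
Move 12: W@(2,3) -> caps B=0 W=3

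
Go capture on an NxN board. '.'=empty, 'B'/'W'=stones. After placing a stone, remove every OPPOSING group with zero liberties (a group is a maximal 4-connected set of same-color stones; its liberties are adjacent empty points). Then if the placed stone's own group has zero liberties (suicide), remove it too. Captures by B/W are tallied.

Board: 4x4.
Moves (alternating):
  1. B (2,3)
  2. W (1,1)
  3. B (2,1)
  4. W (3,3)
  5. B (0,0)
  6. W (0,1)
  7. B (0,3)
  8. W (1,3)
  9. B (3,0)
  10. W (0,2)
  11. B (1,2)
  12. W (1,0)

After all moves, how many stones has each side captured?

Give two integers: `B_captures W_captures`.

Answer: 0 2

Derivation:
Move 1: B@(2,3) -> caps B=0 W=0
Move 2: W@(1,1) -> caps B=0 W=0
Move 3: B@(2,1) -> caps B=0 W=0
Move 4: W@(3,3) -> caps B=0 W=0
Move 5: B@(0,0) -> caps B=0 W=0
Move 6: W@(0,1) -> caps B=0 W=0
Move 7: B@(0,3) -> caps B=0 W=0
Move 8: W@(1,3) -> caps B=0 W=0
Move 9: B@(3,0) -> caps B=0 W=0
Move 10: W@(0,2) -> caps B=0 W=1
Move 11: B@(1,2) -> caps B=0 W=1
Move 12: W@(1,0) -> caps B=0 W=2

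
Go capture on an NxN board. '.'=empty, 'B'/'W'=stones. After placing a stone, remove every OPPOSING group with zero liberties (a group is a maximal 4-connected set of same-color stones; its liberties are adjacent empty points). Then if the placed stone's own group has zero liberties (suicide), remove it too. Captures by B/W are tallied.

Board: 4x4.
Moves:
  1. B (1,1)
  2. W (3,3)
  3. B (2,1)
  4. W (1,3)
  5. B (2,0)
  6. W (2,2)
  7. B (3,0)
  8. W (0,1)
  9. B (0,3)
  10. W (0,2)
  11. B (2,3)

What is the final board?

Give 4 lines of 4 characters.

Move 1: B@(1,1) -> caps B=0 W=0
Move 2: W@(3,3) -> caps B=0 W=0
Move 3: B@(2,1) -> caps B=0 W=0
Move 4: W@(1,3) -> caps B=0 W=0
Move 5: B@(2,0) -> caps B=0 W=0
Move 6: W@(2,2) -> caps B=0 W=0
Move 7: B@(3,0) -> caps B=0 W=0
Move 8: W@(0,1) -> caps B=0 W=0
Move 9: B@(0,3) -> caps B=0 W=0
Move 10: W@(0,2) -> caps B=0 W=1
Move 11: B@(2,3) -> caps B=0 W=1

Answer: .WW.
.B.W
BBW.
B..W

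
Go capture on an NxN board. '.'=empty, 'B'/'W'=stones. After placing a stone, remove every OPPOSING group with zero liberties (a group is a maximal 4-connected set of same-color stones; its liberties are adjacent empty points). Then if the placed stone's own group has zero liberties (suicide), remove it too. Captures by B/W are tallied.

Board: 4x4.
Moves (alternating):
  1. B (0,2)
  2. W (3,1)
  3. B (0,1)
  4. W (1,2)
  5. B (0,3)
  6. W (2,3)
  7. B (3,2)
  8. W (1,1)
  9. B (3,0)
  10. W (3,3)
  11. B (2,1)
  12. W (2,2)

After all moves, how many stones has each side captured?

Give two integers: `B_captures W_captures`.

Answer: 1 0

Derivation:
Move 1: B@(0,2) -> caps B=0 W=0
Move 2: W@(3,1) -> caps B=0 W=0
Move 3: B@(0,1) -> caps B=0 W=0
Move 4: W@(1,2) -> caps B=0 W=0
Move 5: B@(0,3) -> caps B=0 W=0
Move 6: W@(2,3) -> caps B=0 W=0
Move 7: B@(3,2) -> caps B=0 W=0
Move 8: W@(1,1) -> caps B=0 W=0
Move 9: B@(3,0) -> caps B=0 W=0
Move 10: W@(3,3) -> caps B=0 W=0
Move 11: B@(2,1) -> caps B=1 W=0
Move 12: W@(2,2) -> caps B=1 W=0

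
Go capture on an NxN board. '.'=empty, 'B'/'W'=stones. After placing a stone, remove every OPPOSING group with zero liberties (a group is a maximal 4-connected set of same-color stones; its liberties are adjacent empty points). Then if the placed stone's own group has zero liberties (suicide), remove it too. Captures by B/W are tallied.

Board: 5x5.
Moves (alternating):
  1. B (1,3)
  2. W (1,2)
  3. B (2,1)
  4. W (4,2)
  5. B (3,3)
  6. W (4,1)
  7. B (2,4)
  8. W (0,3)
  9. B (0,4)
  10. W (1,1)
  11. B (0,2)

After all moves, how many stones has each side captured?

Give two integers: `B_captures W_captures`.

Answer: 1 0

Derivation:
Move 1: B@(1,3) -> caps B=0 W=0
Move 2: W@(1,2) -> caps B=0 W=0
Move 3: B@(2,1) -> caps B=0 W=0
Move 4: W@(4,2) -> caps B=0 W=0
Move 5: B@(3,3) -> caps B=0 W=0
Move 6: W@(4,1) -> caps B=0 W=0
Move 7: B@(2,4) -> caps B=0 W=0
Move 8: W@(0,3) -> caps B=0 W=0
Move 9: B@(0,4) -> caps B=0 W=0
Move 10: W@(1,1) -> caps B=0 W=0
Move 11: B@(0,2) -> caps B=1 W=0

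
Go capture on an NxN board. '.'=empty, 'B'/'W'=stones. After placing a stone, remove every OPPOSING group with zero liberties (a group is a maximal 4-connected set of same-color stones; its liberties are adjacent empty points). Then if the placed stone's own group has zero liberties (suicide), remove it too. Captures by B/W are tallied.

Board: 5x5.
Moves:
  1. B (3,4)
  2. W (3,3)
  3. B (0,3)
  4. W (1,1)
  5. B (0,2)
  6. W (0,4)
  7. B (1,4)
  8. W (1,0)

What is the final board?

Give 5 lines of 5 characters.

Move 1: B@(3,4) -> caps B=0 W=0
Move 2: W@(3,3) -> caps B=0 W=0
Move 3: B@(0,3) -> caps B=0 W=0
Move 4: W@(1,1) -> caps B=0 W=0
Move 5: B@(0,2) -> caps B=0 W=0
Move 6: W@(0,4) -> caps B=0 W=0
Move 7: B@(1,4) -> caps B=1 W=0
Move 8: W@(1,0) -> caps B=1 W=0

Answer: ..BB.
WW..B
.....
...WB
.....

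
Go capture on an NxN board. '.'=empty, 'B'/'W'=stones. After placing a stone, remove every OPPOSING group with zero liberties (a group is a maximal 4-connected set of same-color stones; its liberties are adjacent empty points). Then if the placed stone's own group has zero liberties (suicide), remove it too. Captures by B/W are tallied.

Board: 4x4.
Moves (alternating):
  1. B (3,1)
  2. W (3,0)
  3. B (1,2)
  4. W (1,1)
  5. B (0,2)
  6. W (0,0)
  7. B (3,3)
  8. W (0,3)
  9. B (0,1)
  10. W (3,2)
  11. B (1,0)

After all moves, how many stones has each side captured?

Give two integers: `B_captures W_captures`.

Answer: 1 0

Derivation:
Move 1: B@(3,1) -> caps B=0 W=0
Move 2: W@(3,0) -> caps B=0 W=0
Move 3: B@(1,2) -> caps B=0 W=0
Move 4: W@(1,1) -> caps B=0 W=0
Move 5: B@(0,2) -> caps B=0 W=0
Move 6: W@(0,0) -> caps B=0 W=0
Move 7: B@(3,3) -> caps B=0 W=0
Move 8: W@(0,3) -> caps B=0 W=0
Move 9: B@(0,1) -> caps B=0 W=0
Move 10: W@(3,2) -> caps B=0 W=0
Move 11: B@(1,0) -> caps B=1 W=0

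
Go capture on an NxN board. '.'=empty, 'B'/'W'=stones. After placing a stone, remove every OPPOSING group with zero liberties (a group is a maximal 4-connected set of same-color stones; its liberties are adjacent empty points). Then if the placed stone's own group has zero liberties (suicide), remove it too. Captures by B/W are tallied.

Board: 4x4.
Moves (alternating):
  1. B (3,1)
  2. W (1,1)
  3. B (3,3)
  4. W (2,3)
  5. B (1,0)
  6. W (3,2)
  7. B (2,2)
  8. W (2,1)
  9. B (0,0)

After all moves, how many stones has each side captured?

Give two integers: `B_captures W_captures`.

Move 1: B@(3,1) -> caps B=0 W=0
Move 2: W@(1,1) -> caps B=0 W=0
Move 3: B@(3,3) -> caps B=0 W=0
Move 4: W@(2,3) -> caps B=0 W=0
Move 5: B@(1,0) -> caps B=0 W=0
Move 6: W@(3,2) -> caps B=0 W=1
Move 7: B@(2,2) -> caps B=0 W=1
Move 8: W@(2,1) -> caps B=0 W=1
Move 9: B@(0,0) -> caps B=0 W=1

Answer: 0 1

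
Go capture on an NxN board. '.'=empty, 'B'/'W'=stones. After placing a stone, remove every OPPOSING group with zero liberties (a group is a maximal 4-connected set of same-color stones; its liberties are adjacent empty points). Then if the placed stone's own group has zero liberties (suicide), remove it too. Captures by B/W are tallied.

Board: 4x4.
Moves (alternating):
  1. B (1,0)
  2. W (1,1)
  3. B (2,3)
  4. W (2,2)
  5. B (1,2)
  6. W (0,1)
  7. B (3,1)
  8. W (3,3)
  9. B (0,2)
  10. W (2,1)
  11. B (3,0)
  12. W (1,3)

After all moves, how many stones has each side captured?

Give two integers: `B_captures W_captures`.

Move 1: B@(1,0) -> caps B=0 W=0
Move 2: W@(1,1) -> caps B=0 W=0
Move 3: B@(2,3) -> caps B=0 W=0
Move 4: W@(2,2) -> caps B=0 W=0
Move 5: B@(1,2) -> caps B=0 W=0
Move 6: W@(0,1) -> caps B=0 W=0
Move 7: B@(3,1) -> caps B=0 W=0
Move 8: W@(3,3) -> caps B=0 W=0
Move 9: B@(0,2) -> caps B=0 W=0
Move 10: W@(2,1) -> caps B=0 W=0
Move 11: B@(3,0) -> caps B=0 W=0
Move 12: W@(1,3) -> caps B=0 W=1

Answer: 0 1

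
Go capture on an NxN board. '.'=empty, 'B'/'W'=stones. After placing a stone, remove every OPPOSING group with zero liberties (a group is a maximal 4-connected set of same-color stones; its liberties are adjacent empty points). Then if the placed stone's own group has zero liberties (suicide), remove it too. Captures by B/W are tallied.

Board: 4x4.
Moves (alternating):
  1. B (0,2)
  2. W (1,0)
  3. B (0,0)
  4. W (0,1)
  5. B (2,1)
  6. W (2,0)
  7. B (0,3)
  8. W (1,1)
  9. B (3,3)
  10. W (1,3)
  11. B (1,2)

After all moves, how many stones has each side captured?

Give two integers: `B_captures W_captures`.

Move 1: B@(0,2) -> caps B=0 W=0
Move 2: W@(1,0) -> caps B=0 W=0
Move 3: B@(0,0) -> caps B=0 W=0
Move 4: W@(0,1) -> caps B=0 W=1
Move 5: B@(2,1) -> caps B=0 W=1
Move 6: W@(2,0) -> caps B=0 W=1
Move 7: B@(0,3) -> caps B=0 W=1
Move 8: W@(1,1) -> caps B=0 W=1
Move 9: B@(3,3) -> caps B=0 W=1
Move 10: W@(1,3) -> caps B=0 W=1
Move 11: B@(1,2) -> caps B=0 W=1

Answer: 0 1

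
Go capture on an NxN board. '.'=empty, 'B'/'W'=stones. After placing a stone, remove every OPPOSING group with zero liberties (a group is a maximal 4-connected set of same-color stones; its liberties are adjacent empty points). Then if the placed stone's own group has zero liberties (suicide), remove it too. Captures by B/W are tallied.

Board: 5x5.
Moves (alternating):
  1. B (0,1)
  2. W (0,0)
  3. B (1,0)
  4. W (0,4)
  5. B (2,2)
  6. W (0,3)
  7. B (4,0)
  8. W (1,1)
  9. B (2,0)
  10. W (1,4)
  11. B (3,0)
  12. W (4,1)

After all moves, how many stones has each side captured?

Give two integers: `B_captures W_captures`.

Answer: 1 0

Derivation:
Move 1: B@(0,1) -> caps B=0 W=0
Move 2: W@(0,0) -> caps B=0 W=0
Move 3: B@(1,0) -> caps B=1 W=0
Move 4: W@(0,4) -> caps B=1 W=0
Move 5: B@(2,2) -> caps B=1 W=0
Move 6: W@(0,3) -> caps B=1 W=0
Move 7: B@(4,0) -> caps B=1 W=0
Move 8: W@(1,1) -> caps B=1 W=0
Move 9: B@(2,0) -> caps B=1 W=0
Move 10: W@(1,4) -> caps B=1 W=0
Move 11: B@(3,0) -> caps B=1 W=0
Move 12: W@(4,1) -> caps B=1 W=0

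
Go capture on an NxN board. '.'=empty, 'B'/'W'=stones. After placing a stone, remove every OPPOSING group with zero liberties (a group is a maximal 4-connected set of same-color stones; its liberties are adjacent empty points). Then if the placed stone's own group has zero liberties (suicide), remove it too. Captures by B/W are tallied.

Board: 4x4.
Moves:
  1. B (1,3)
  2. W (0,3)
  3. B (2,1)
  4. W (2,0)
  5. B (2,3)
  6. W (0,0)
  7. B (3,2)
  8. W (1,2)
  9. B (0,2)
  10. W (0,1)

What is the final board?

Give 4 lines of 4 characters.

Move 1: B@(1,3) -> caps B=0 W=0
Move 2: W@(0,3) -> caps B=0 W=0
Move 3: B@(2,1) -> caps B=0 W=0
Move 4: W@(2,0) -> caps B=0 W=0
Move 5: B@(2,3) -> caps B=0 W=0
Move 6: W@(0,0) -> caps B=0 W=0
Move 7: B@(3,2) -> caps B=0 W=0
Move 8: W@(1,2) -> caps B=0 W=0
Move 9: B@(0,2) -> caps B=1 W=0
Move 10: W@(0,1) -> caps B=1 W=0

Answer: WWB.
..WB
WB.B
..B.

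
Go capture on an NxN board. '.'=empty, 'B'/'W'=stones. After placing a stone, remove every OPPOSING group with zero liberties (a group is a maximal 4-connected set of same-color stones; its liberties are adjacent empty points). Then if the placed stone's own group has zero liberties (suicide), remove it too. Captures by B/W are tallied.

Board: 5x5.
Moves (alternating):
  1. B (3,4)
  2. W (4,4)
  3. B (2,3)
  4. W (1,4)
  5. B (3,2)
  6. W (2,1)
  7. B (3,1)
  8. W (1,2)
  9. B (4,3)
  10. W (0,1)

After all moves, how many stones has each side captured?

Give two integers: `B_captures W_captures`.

Move 1: B@(3,4) -> caps B=0 W=0
Move 2: W@(4,4) -> caps B=0 W=0
Move 3: B@(2,3) -> caps B=0 W=0
Move 4: W@(1,4) -> caps B=0 W=0
Move 5: B@(3,2) -> caps B=0 W=0
Move 6: W@(2,1) -> caps B=0 W=0
Move 7: B@(3,1) -> caps B=0 W=0
Move 8: W@(1,2) -> caps B=0 W=0
Move 9: B@(4,3) -> caps B=1 W=0
Move 10: W@(0,1) -> caps B=1 W=0

Answer: 1 0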